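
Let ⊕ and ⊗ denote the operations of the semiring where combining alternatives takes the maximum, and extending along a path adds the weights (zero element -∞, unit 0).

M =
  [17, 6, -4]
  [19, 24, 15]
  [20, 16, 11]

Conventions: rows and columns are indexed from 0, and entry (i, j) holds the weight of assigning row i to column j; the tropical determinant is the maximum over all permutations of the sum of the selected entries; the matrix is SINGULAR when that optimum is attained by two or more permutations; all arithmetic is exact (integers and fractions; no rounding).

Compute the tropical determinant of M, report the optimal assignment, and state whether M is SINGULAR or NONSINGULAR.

σ = (0, 1, 2): 17 + 24 + 11 = 52
σ = (0, 2, 1): 17 + 15 + 16 = 48
σ = (1, 0, 2): 6 + 19 + 11 = 36
σ = (1, 2, 0): 6 + 15 + 20 = 41
σ = (2, 0, 1): (-4) + 19 + 16 = 31
σ = (2, 1, 0): (-4) + 24 + 20 = 40
Optimal value attained by: σ = (0, 1, 2).
Answer: det⊕(M) = 52; verdict: NONSINGULAR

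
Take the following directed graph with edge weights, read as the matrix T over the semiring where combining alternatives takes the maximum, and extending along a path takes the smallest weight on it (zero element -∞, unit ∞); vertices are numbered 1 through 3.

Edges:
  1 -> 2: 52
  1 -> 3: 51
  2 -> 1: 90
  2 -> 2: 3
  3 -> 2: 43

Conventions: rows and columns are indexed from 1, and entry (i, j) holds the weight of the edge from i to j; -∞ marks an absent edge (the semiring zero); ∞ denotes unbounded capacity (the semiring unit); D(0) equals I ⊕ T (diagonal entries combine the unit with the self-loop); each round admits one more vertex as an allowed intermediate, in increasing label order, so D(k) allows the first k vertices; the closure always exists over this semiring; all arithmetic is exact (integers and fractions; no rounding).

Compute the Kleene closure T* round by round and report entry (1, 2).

D(0):
  [∞, 52, 51]
  [90, ∞, -∞]
  [-∞, 43, ∞]
D(1):
  [∞, 52, 51]
  [90, ∞, 51]
  [-∞, 43, ∞]
D(2):
  [∞, 52, 51]
  [90, ∞, 51]
  [43, 43, ∞]
D(3):
  [∞, 52, 51]
  [90, ∞, 51]
  [43, 43, ∞]
Answer: T*[1][2] = 52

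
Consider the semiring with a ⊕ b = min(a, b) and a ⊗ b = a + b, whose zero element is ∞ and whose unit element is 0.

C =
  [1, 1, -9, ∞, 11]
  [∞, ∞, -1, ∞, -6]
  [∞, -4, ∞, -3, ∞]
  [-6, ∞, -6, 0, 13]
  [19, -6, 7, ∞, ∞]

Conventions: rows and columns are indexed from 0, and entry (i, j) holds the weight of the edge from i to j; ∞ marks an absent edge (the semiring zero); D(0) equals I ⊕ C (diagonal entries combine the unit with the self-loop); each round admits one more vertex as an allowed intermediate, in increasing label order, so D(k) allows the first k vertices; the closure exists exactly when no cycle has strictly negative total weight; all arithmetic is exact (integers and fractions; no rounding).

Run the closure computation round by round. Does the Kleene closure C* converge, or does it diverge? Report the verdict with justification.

D(0):
  [0, 1, -9, ∞, 11]
  [∞, 0, -1, ∞, -6]
  [∞, -4, 0, -3, ∞]
  [-6, ∞, -6, 0, 13]
  [19, -6, 7, ∞, 0]
D(1):
  [0, 1, -9, ∞, 11]
  [∞, 0, -1, ∞, -6]
  [∞, -4, 0, -3, ∞]
  [-6, -5, -15, 0, 5]
  [19, -6, 7, ∞, 0]
Detection: at round 2, diagonal entry (2, 2) turns strictly negative.
Key observation: the cycle 2->1->2 has total weight (-4) + (-1), which is strictly negative.
Answer: DIVERGES — negative cycle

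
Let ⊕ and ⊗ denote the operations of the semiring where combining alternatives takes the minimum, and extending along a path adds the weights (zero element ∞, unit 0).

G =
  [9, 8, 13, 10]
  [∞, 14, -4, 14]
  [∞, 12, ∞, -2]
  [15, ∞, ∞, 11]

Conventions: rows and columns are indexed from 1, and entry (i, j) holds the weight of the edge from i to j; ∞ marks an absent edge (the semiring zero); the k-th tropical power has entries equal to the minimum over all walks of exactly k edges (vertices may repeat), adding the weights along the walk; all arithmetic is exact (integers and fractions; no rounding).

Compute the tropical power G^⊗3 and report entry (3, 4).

G^⊗2:
  [18, 17, 4, 11]
  [29, 8, 10, -6]
  [13, 26, 8, 9]
  [24, 23, 28, 22]
G^⊗3:
  [26, 16, 13, 2]
  [9, 22, 4, 5]
  [22, 20, 22, 6]
  [33, 32, 19, 26]
Key observation: the optimum is the walk 3->2->3->4, with weight 12 + (-4) + (-2) = 6.
Optimal value attained by: walk 3->2->3->4.
Answer: (G^⊗3)[3][4] = 6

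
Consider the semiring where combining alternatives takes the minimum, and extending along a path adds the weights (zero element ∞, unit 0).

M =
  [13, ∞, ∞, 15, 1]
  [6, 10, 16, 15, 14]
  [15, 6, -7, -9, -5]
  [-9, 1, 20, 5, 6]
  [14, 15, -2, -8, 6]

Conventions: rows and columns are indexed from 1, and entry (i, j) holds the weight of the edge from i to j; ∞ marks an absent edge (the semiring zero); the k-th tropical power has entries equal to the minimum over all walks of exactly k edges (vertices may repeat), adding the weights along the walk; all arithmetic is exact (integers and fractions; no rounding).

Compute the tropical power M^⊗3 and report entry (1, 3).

M^⊗2:
  [6, 16, -1, -7, 7]
  [6, 16, 9, 6, 7]
  [-18, -8, -14, -16, -12]
  [-4, 6, 4, -2, -8]
  [-17, -7, -9, -11, -7]
M^⊗3:
  [-16, -6, -8, -10, -6]
  [-3, 7, 2, -1, 4]
  [-25, -15, -21, -23, -19]
  [-11, -1, -10, -16, -3]
  [-20, -10, -16, -18, -16]
Key observation: the optimum is the walk 1->5->3->3, with weight 1 + (-2) + (-7) = -8.
Optimal value attained by: walk 1->5->3->3.
Answer: (M^⊗3)[1][3] = -8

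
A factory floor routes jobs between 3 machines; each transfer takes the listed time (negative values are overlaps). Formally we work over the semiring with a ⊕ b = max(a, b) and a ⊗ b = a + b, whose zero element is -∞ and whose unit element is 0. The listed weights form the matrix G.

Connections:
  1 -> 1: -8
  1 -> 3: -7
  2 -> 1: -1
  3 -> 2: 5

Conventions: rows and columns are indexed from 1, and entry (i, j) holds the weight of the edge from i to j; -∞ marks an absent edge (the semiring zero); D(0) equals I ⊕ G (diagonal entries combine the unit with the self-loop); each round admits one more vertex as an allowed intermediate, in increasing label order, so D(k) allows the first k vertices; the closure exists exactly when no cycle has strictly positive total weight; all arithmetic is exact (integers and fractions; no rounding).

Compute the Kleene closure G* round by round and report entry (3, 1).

D(0):
  [0, -∞, -7]
  [-1, 0, -∞]
  [-∞, 5, 0]
D(1):
  [0, -∞, -7]
  [-1, 0, -8]
  [-∞, 5, 0]
D(2):
  [0, -∞, -7]
  [-1, 0, -8]
  [4, 5, 0]
D(3):
  [0, -2, -7]
  [-1, 0, -8]
  [4, 5, 0]
Answer: G*[3][1] = 4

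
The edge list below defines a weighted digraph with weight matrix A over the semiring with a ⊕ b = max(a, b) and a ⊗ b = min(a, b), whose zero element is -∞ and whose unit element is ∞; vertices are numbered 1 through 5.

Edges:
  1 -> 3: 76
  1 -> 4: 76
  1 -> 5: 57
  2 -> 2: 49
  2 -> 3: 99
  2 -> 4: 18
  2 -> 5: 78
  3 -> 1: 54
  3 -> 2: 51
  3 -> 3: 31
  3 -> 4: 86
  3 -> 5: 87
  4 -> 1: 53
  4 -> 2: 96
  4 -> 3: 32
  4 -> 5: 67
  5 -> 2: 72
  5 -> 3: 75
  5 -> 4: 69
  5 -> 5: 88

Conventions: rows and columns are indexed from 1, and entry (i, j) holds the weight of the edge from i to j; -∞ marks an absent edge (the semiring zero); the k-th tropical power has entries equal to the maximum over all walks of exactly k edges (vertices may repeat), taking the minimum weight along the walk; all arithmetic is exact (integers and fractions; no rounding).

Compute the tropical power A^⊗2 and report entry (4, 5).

A^⊗2:
  [54, 76, 57, 76, 76]
  [54, 72, 75, 86, 87]
  [53, 86, 75, 69, 87]
  [32, 67, 96, 67, 78]
  [54, 72, 75, 75, 88]
Key observation: the optimum is the walk 4->2->5, with weight 96 min 78 = 78.
Optimal value attained by: walk 4->2->5.
Answer: (A^⊗2)[4][5] = 78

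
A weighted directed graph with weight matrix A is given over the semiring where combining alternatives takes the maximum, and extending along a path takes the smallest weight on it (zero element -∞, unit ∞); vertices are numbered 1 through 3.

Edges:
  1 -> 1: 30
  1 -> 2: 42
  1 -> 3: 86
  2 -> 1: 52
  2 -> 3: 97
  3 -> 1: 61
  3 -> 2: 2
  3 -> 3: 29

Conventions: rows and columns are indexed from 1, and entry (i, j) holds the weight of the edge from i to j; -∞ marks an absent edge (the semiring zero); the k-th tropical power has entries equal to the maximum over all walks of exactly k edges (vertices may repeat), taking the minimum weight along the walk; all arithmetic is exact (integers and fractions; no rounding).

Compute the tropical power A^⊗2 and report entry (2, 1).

A^⊗2:
  [61, 30, 42]
  [61, 42, 52]
  [30, 42, 61]
Key observation: the optimum is the walk 2->3->1, with weight 97 min 61 = 61.
Optimal value attained by: walk 2->3->1.
Answer: (A^⊗2)[2][1] = 61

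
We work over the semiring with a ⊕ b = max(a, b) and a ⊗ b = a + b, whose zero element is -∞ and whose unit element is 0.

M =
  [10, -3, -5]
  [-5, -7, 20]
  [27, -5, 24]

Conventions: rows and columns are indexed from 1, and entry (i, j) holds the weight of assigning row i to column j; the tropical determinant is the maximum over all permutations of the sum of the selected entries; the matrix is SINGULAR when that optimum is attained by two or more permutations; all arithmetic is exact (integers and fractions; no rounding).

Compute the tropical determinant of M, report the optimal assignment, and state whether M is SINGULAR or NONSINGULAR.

σ = (1, 2, 3): 10 + (-7) + 24 = 27
σ = (1, 3, 2): 10 + 20 + (-5) = 25
σ = (2, 1, 3): (-3) + (-5) + 24 = 16
σ = (2, 3, 1): (-3) + 20 + 27 = 44
σ = (3, 1, 2): (-5) + (-5) + (-5) = -15
σ = (3, 2, 1): (-5) + (-7) + 27 = 15
Optimal value attained by: σ = (2, 3, 1).
Answer: det⊕(M) = 44; verdict: NONSINGULAR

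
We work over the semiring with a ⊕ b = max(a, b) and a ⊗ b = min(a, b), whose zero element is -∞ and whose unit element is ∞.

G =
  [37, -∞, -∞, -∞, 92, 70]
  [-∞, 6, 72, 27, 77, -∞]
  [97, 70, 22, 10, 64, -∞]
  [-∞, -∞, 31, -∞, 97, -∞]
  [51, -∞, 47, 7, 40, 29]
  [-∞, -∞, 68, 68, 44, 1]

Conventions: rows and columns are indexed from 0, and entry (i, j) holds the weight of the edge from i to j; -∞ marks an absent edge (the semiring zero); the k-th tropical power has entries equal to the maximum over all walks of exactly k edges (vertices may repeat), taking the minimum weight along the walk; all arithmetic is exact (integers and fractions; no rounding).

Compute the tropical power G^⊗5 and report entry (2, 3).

G^⊗2:
  [51, -∞, 68, 68, 44, 37]
  [72, 70, 47, 10, 64, 29]
  [51, 22, 70, 27, 92, 70]
  [51, 31, 47, 10, 40, 29]
  [47, 47, 40, 29, 51, 51]
  [68, 68, 44, 10, 68, 29]
G^⊗3:
  [68, 68, 44, 37, 68, 51]
  [51, 47, 70, 29, 72, 70]
  [70, 70, 68, 68, 64, 51]
  [47, 47, 40, 29, 51, 51]
  [51, 40, 51, 51, 47, 47]
  [51, 44, 68, 29, 68, 68]
G^⊗4:
  [51, 44, 68, 51, 68, 68]
  [70, 70, 68, 68, 64, 51]
  [68, 68, 70, 51, 70, 70]
  [51, 40, 51, 51, 47, 47]
  [51, 51, 47, 47, 51, 51]
  [68, 68, 68, 68, 64, 51]
G^⊗5:
  [68, 68, 68, 68, 64, 51]
  [68, 68, 70, 51, 70, 70]
  [70, 70, 68, 68, 68, 68]
  [51, 51, 47, 47, 51, 51]
  [51, 47, 51, 51, 51, 51]
  [68, 68, 68, 51, 68, 68]
Key observation: the optimum is the walk 2->1->2->0->5->3, with weight 70 min 72 min 97 min 70 min 68 = 68.
Optimal value attained by: walk 2->1->2->0->5->3.
Answer: (G^⊗5)[2][3] = 68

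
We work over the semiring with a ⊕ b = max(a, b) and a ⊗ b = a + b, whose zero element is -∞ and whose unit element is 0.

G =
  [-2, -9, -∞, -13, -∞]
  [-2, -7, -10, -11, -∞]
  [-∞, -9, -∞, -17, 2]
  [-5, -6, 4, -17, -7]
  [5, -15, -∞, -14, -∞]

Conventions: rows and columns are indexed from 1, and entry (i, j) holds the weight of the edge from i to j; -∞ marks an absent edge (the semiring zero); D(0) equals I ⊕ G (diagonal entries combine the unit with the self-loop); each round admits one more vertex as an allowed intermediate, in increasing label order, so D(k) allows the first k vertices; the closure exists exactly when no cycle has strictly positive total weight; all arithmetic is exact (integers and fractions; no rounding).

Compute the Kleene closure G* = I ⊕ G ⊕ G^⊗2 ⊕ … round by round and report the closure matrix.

D(0):
  [0, -9, -∞, -13, -∞]
  [-2, 0, -10, -11, -∞]
  [-∞, -9, 0, -17, 2]
  [-5, -6, 4, 0, -7]
  [5, -15, -∞, -14, 0]
D(1):
  [0, -9, -∞, -13, -∞]
  [-2, 0, -10, -11, -∞]
  [-∞, -9, 0, -17, 2]
  [-5, -6, 4, 0, -7]
  [5, -4, -∞, -8, 0]
D(2):
  [0, -9, -19, -13, -∞]
  [-2, 0, -10, -11, -∞]
  [-11, -9, 0, -17, 2]
  [-5, -6, 4, 0, -7]
  [5, -4, -14, -8, 0]
D(3):
  [0, -9, -19, -13, -17]
  [-2, 0, -10, -11, -8]
  [-11, -9, 0, -17, 2]
  [-5, -5, 4, 0, 6]
  [5, -4, -14, -8, 0]
D(4):
  [0, -9, -9, -13, -7]
  [-2, 0, -7, -11, -5]
  [-11, -9, 0, -17, 2]
  [-5, -5, 4, 0, 6]
  [5, -4, -4, -8, 0]
D(5):
  [0, -9, -9, -13, -7]
  [0, 0, -7, -11, -5]
  [7, -2, 0, -6, 2]
  [11, 2, 4, 0, 6]
  [5, -4, -4, -8, 0]
Answer: G* = [[0, -9, -9, -13, -7], [0, 0, -7, -11, -5], [7, -2, 0, -6, 2], [11, 2, 4, 0, 6], [5, -4, -4, -8, 0]]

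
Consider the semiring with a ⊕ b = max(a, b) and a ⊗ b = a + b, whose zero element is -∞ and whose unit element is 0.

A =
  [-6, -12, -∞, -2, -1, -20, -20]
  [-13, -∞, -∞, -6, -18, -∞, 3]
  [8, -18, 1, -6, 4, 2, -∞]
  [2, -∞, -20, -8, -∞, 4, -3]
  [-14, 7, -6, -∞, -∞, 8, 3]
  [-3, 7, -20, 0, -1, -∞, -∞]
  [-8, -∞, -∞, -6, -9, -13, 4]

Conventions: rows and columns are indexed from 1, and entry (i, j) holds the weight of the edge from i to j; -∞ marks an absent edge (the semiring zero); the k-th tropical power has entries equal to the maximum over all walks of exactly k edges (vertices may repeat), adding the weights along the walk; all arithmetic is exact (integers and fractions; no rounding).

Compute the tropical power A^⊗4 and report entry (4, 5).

A^⊗2:
  [0, 6, -7, -8, -7, 7, 2]
  [-4, -11, -24, -3, -6, -2, 7]
  [9, 11, 2, 6, 7, 12, 7]
  [1, 11, -16, 4, 3, -4, 1]
  [5, 15, -5, 8, 7, -4, 10]
  [2, 6, -7, 1, -4, 7, 10]
  [-4, -2, -15, -2, -5, -1, 8]
A^⊗3:
  [4, 14, -6, 7, 6, 1, 9]
  [-1, 5, -12, 1, -2, 2, 11]
  [10, 19, 3, 12, 11, 15, 14]
  [6, 10, -3, 5, 0, 11, 14]
  [10, 14, 1, 9, 4, 15, 18]
  [4, 14, -6, 7, 6, 5, 14]
  [0, 6, -11, 2, -1, 3, 12]
A^⊗4:
  [9, 13, 0, 8, 3, 14, 17]
  [3, 9, -8, 5, 2, 6, 15]
  [14, 22, 5, 15, 14, 19, 22]
  [8, 18, -2, 11, 10, 9, 18]
  [12, 22, 2, 15, 14, 13, 22]
  [9, 13, 0, 8, 5, 14, 18]
  [4, 10, -7, 6, 3, 7, 16]
Key observation: the optimum is the walk 4->6->5->6->5, with weight 4 + (-1) + 8 + (-1) = 10.
Optimal value attained by: walk 4->6->5->6->5.
Answer: (A^⊗4)[4][5] = 10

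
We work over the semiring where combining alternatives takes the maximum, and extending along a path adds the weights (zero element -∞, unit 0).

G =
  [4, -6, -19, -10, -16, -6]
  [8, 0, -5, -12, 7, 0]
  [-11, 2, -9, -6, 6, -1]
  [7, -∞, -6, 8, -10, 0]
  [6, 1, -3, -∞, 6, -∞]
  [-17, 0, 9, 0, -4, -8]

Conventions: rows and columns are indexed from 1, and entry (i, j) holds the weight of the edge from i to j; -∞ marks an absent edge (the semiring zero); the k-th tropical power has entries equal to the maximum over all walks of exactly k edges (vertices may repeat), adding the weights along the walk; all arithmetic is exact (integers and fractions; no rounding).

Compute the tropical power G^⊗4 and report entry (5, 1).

G^⊗2:
  [8, -2, 3, -2, 1, -2]
  [13, 8, 9, 0, 13, 2]
  [12, 7, 8, 2, 12, 2]
  [15, 1, 9, 16, 0, 8]
  [12, 7, 3, -4, 12, 1]
  [8, 11, 1, 8, 15, 8]
G^⊗3:
  [12, 5, 7, 6, 9, 2]
  [19, 14, 11, 8, 19, 8]
  [18, 13, 11, 10, 18, 7]
  [23, 11, 17, 24, 15, 16]
  [18, 13, 10, 4, 18, 7]
  [21, 16, 17, 16, 21, 11]
G^⊗4:
  [16, 10, 11, 14, 15, 6]
  [25, 20, 17, 16, 25, 14]
  [24, 19, 16, 18, 24, 13]
  [31, 19, 25, 32, 23, 24]
  [24, 19, 16, 12, 24, 13]
  [27, 22, 20, 24, 27, 16]
Key observation: the optimum is the walk 5->5->5->5->1, with weight 6 + 6 + 6 + 6 = 24.
Optimal value attained by: walk 5->5->5->5->1.
Answer: (G^⊗4)[5][1] = 24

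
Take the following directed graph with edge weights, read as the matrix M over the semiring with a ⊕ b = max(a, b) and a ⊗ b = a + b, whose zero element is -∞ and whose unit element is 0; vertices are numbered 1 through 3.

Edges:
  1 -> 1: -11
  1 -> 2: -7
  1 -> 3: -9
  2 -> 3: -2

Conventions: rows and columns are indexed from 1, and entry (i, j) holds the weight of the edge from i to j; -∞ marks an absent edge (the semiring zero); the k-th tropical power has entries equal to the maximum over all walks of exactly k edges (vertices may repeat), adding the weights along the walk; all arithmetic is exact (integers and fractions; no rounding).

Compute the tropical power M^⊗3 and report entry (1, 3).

M^⊗2:
  [-22, -18, -9]
  [-∞, -∞, -∞]
  [-∞, -∞, -∞]
M^⊗3:
  [-33, -29, -20]
  [-∞, -∞, -∞]
  [-∞, -∞, -∞]
Key observation: the optimum is the walk 1->1->2->3, with weight (-11) + (-7) + (-2) = -20.
Optimal value attained by: walk 1->1->2->3.
Answer: (M^⊗3)[1][3] = -20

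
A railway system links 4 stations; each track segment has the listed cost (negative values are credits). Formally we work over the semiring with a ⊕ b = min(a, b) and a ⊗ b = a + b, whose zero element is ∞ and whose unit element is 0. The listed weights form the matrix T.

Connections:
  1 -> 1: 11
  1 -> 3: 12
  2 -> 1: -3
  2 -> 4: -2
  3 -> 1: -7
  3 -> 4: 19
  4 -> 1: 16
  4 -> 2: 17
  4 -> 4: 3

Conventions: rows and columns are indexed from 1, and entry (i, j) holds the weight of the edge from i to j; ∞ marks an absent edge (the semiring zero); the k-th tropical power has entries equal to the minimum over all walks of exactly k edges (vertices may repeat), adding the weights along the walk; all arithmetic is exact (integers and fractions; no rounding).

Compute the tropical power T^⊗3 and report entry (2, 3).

T^⊗2:
  [5, ∞, 23, 31]
  [8, 15, 9, 1]
  [4, 36, 5, 22]
  [14, 20, 28, 6]
T^⊗3:
  [16, 48, 17, 34]
  [2, 18, 20, 4]
  [-2, 39, 16, 24]
  [17, 23, 26, 9]
Key observation: the optimum is the walk 2->1->1->3, with weight (-3) + 11 + 12 = 20.
Optimal value attained by: walk 2->1->1->3.
Answer: (T^⊗3)[2][3] = 20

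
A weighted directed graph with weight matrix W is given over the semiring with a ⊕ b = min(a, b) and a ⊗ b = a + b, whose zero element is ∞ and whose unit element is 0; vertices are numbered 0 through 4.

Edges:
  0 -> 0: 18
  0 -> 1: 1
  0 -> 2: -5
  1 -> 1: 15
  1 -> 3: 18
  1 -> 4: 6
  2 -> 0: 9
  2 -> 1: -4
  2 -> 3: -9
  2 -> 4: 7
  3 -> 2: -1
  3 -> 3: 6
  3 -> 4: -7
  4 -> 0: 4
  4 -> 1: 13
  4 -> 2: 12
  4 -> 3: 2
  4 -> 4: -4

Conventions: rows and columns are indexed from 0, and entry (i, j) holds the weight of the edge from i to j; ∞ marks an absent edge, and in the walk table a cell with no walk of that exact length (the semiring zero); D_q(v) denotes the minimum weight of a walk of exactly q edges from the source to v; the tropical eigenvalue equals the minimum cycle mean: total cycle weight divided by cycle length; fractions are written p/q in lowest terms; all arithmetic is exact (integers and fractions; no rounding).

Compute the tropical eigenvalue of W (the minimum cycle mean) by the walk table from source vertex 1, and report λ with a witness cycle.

q=0: [∞, 0, ∞, ∞, ∞]
q=1: [∞, 15, ∞, 18, 6]
q=2: [10, 19, 17, 8, 2]
q=3: [6, 11, 5, 4, -2]
q=4: [2, 1, 1, -4, -6]
q=5: [-2, -3, -5, -8, -11]
Optimal cycle mean attained by: cycle 2->3->2, total (-9) + (-1), length 2.
Answer: λ = -5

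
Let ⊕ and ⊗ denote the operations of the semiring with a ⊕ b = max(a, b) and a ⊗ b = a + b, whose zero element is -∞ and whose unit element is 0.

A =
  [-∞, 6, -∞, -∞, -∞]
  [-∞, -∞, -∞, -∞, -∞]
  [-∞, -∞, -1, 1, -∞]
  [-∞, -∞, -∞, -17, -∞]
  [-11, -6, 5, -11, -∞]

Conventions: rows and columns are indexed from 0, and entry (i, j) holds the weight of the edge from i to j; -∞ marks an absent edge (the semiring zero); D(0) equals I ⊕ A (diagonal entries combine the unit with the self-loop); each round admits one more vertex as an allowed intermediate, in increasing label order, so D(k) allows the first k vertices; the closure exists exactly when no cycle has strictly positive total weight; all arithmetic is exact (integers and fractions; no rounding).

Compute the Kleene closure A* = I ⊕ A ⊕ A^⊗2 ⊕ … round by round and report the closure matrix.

D(0):
  [0, 6, -∞, -∞, -∞]
  [-∞, 0, -∞, -∞, -∞]
  [-∞, -∞, 0, 1, -∞]
  [-∞, -∞, -∞, 0, -∞]
  [-11, -6, 5, -11, 0]
D(1):
  [0, 6, -∞, -∞, -∞]
  [-∞, 0, -∞, -∞, -∞]
  [-∞, -∞, 0, 1, -∞]
  [-∞, -∞, -∞, 0, -∞]
  [-11, -5, 5, -11, 0]
D(2):
  [0, 6, -∞, -∞, -∞]
  [-∞, 0, -∞, -∞, -∞]
  [-∞, -∞, 0, 1, -∞]
  [-∞, -∞, -∞, 0, -∞]
  [-11, -5, 5, -11, 0]
D(3):
  [0, 6, -∞, -∞, -∞]
  [-∞, 0, -∞, -∞, -∞]
  [-∞, -∞, 0, 1, -∞]
  [-∞, -∞, -∞, 0, -∞]
  [-11, -5, 5, 6, 0]
D(4):
  [0, 6, -∞, -∞, -∞]
  [-∞, 0, -∞, -∞, -∞]
  [-∞, -∞, 0, 1, -∞]
  [-∞, -∞, -∞, 0, -∞]
  [-11, -5, 5, 6, 0]
D(5):
  [0, 6, -∞, -∞, -∞]
  [-∞, 0, -∞, -∞, -∞]
  [-∞, -∞, 0, 1, -∞]
  [-∞, -∞, -∞, 0, -∞]
  [-11, -5, 5, 6, 0]
Answer: A* = [[0, 6, -∞, -∞, -∞], [-∞, 0, -∞, -∞, -∞], [-∞, -∞, 0, 1, -∞], [-∞, -∞, -∞, 0, -∞], [-11, -5, 5, 6, 0]]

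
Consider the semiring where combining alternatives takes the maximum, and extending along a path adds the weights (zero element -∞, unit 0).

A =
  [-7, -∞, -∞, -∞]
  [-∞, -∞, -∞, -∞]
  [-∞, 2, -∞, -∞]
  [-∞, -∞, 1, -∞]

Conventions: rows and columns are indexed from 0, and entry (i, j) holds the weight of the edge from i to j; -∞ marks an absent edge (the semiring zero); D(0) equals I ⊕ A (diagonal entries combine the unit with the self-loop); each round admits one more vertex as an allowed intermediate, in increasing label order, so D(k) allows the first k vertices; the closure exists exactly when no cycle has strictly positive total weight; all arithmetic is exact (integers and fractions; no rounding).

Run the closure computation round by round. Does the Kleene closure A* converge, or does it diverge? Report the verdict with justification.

D(0):
  [0, -∞, -∞, -∞]
  [-∞, 0, -∞, -∞]
  [-∞, 2, 0, -∞]
  [-∞, -∞, 1, 0]
D(1):
  [0, -∞, -∞, -∞]
  [-∞, 0, -∞, -∞]
  [-∞, 2, 0, -∞]
  [-∞, -∞, 1, 0]
D(2):
  [0, -∞, -∞, -∞]
  [-∞, 0, -∞, -∞]
  [-∞, 2, 0, -∞]
  [-∞, -∞, 1, 0]
D(3):
  [0, -∞, -∞, -∞]
  [-∞, 0, -∞, -∞]
  [-∞, 2, 0, -∞]
  [-∞, 3, 1, 0]
D(4):
  [0, -∞, -∞, -∞]
  [-∞, 0, -∞, -∞]
  [-∞, 2, 0, -∞]
  [-∞, 3, 1, 0]
Key observation: every diagonal entry stays at the unit through all rounds, so no improving cycle exists.
Answer: CONVERGES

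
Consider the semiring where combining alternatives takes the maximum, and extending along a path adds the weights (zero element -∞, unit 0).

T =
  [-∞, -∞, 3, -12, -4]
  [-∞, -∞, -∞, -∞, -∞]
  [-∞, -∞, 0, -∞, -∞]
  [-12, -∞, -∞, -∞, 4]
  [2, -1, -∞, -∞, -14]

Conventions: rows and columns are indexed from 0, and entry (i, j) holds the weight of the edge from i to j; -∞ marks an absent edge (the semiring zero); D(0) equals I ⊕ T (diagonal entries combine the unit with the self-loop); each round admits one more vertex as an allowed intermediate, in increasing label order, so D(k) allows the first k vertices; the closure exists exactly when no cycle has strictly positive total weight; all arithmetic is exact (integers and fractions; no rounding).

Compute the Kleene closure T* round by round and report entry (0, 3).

D(0):
  [0, -∞, 3, -12, -4]
  [-∞, 0, -∞, -∞, -∞]
  [-∞, -∞, 0, -∞, -∞]
  [-12, -∞, -∞, 0, 4]
  [2, -1, -∞, -∞, 0]
D(1):
  [0, -∞, 3, -12, -4]
  [-∞, 0, -∞, -∞, -∞]
  [-∞, -∞, 0, -∞, -∞]
  [-12, -∞, -9, 0, 4]
  [2, -1, 5, -10, 0]
D(2):
  [0, -∞, 3, -12, -4]
  [-∞, 0, -∞, -∞, -∞]
  [-∞, -∞, 0, -∞, -∞]
  [-12, -∞, -9, 0, 4]
  [2, -1, 5, -10, 0]
D(3):
  [0, -∞, 3, -12, -4]
  [-∞, 0, -∞, -∞, -∞]
  [-∞, -∞, 0, -∞, -∞]
  [-12, -∞, -9, 0, 4]
  [2, -1, 5, -10, 0]
D(4):
  [0, -∞, 3, -12, -4]
  [-∞, 0, -∞, -∞, -∞]
  [-∞, -∞, 0, -∞, -∞]
  [-12, -∞, -9, 0, 4]
  [2, -1, 5, -10, 0]
D(5):
  [0, -5, 3, -12, -4]
  [-∞, 0, -∞, -∞, -∞]
  [-∞, -∞, 0, -∞, -∞]
  [6, 3, 9, 0, 4]
  [2, -1, 5, -10, 0]
Answer: T*[0][3] = -12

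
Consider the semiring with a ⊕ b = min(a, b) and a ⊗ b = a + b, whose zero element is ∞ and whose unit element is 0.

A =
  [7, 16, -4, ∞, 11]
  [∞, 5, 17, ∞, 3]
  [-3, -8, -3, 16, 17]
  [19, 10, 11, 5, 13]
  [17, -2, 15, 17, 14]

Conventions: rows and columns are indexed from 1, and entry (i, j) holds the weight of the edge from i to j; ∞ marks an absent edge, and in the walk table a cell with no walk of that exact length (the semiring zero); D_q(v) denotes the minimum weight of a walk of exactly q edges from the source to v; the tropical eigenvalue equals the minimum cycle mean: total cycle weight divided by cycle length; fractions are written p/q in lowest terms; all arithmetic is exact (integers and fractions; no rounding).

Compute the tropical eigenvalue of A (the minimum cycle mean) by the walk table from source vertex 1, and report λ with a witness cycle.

q=0: [0, ∞, ∞, ∞, ∞]
q=1: [7, 16, -4, ∞, 11]
q=2: [-7, -12, -7, 12, 13]
q=3: [-10, -15, -11, 9, -9]
q=4: [-14, -19, -14, 5, -12]
q=5: [-17, -22, -18, 2, -16]
Optimal cycle mean attained by: cycle 1->3->1, total (-4) + (-3), length 2.
Answer: λ = -7/2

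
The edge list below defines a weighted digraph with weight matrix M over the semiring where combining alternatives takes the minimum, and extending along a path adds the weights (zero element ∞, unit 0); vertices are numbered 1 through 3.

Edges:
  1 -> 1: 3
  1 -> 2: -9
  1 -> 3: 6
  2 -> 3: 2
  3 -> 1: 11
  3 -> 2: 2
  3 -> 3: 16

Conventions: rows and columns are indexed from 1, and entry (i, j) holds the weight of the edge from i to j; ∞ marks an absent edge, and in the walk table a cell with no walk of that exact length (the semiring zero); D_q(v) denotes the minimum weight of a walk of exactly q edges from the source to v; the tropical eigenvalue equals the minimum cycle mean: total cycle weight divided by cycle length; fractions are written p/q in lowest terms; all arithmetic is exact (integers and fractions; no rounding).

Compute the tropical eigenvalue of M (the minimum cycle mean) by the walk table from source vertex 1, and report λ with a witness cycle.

q=0: [0, ∞, ∞]
q=1: [3, -9, 6]
q=2: [6, -6, -7]
q=3: [4, -5, -4]
Optimal cycle mean attained by: cycle 1->2->3->1, total (-9) + 2 + 11, length 3.
Answer: λ = 4/3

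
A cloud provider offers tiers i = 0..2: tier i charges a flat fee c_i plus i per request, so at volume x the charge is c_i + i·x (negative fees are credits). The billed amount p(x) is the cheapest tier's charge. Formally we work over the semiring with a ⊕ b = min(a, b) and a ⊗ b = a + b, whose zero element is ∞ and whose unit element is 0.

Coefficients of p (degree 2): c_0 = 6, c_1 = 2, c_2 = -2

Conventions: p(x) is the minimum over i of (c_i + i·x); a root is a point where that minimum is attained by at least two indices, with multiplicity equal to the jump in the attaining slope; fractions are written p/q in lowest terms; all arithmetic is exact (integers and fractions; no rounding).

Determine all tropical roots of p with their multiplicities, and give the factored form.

hull edge (i=0, c=6) to (i=2, c=-2): slope -4, span 2
Factored form: p(x) = -2 ⊗ (x ⊕ 4) ⊗ (x ⊕ 4)
Answer: roots = 4 (mult 2)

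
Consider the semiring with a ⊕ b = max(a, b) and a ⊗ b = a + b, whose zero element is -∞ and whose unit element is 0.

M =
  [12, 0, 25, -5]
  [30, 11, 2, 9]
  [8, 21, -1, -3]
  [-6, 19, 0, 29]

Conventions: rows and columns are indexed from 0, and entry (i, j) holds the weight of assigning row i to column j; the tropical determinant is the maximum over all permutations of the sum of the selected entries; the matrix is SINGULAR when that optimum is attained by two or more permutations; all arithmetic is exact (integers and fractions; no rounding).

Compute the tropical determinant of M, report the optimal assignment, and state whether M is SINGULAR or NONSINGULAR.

σ = (0, 1, 2, 3): 12 + 11 + (-1) + 29 = 51
σ = (0, 1, 3, 2): 12 + 11 + (-3) + 0 = 20
σ = (0, 2, 1, 3): 12 + 2 + 21 + 29 = 64
σ = (0, 2, 3, 1): 12 + 2 + (-3) + 19 = 30
σ = (0, 3, 1, 2): 12 + 9 + 21 + 0 = 42
σ = (0, 3, 2, 1): 12 + 9 + (-1) + 19 = 39
σ = (1, 0, 2, 3): 0 + 30 + (-1) + 29 = 58
σ = (1, 0, 3, 2): 0 + 30 + (-3) + 0 = 27
σ = (1, 2, 0, 3): 0 + 2 + 8 + 29 = 39
σ = (1, 2, 3, 0): 0 + 2 + (-3) + (-6) = -7
σ = (1, 3, 0, 2): 0 + 9 + 8 + 0 = 17
σ = (1, 3, 2, 0): 0 + 9 + (-1) + (-6) = 2
σ = (2, 0, 1, 3): 25 + 30 + 21 + 29 = 105
σ = (2, 0, 3, 1): 25 + 30 + (-3) + 19 = 71
σ = (2, 1, 0, 3): 25 + 11 + 8 + 29 = 73
σ = (2, 1, 3, 0): 25 + 11 + (-3) + (-6) = 27
σ = (2, 3, 0, 1): 25 + 9 + 8 + 19 = 61
σ = (2, 3, 1, 0): 25 + 9 + 21 + (-6) = 49
σ = (3, 0, 1, 2): (-5) + 30 + 21 + 0 = 46
σ = (3, 0, 2, 1): (-5) + 30 + (-1) + 19 = 43
σ = (3, 1, 0, 2): (-5) + 11 + 8 + 0 = 14
σ = (3, 1, 2, 0): (-5) + 11 + (-1) + (-6) = -1
σ = (3, 2, 0, 1): (-5) + 2 + 8 + 19 = 24
σ = (3, 2, 1, 0): (-5) + 2 + 21 + (-6) = 12
Optimal value attained by: σ = (2, 0, 1, 3).
Answer: det⊕(M) = 105; verdict: NONSINGULAR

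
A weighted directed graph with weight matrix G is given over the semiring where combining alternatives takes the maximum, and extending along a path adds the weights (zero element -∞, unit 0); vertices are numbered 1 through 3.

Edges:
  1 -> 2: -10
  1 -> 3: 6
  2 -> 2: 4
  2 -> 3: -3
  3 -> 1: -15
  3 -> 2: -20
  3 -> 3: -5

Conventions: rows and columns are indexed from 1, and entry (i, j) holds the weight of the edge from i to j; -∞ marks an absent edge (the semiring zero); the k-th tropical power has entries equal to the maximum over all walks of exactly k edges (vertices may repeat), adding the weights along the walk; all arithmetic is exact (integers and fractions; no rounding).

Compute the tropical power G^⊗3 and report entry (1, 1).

G^⊗2:
  [-9, -6, 1]
  [-18, 8, 1]
  [-20, -16, -9]
G^⊗3:
  [-14, -2, -3]
  [-14, 12, 5]
  [-24, -12, -14]
Key observation: the optimum is the walk 1->3->3->1, with weight 6 + (-5) + (-15) = -14.
Optimal value attained by: walk 1->3->3->1.
Answer: (G^⊗3)[1][1] = -14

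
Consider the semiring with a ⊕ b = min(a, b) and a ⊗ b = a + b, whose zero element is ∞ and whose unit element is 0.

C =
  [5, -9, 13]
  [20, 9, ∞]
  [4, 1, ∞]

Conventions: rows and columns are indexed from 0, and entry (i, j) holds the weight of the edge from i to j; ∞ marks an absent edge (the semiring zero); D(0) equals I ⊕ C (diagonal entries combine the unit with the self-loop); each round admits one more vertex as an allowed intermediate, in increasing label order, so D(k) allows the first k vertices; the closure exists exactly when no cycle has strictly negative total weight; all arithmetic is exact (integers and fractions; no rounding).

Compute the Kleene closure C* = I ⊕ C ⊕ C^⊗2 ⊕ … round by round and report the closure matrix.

D(0):
  [0, -9, 13]
  [20, 0, ∞]
  [4, 1, 0]
D(1):
  [0, -9, 13]
  [20, 0, 33]
  [4, -5, 0]
D(2):
  [0, -9, 13]
  [20, 0, 33]
  [4, -5, 0]
D(3):
  [0, -9, 13]
  [20, 0, 33]
  [4, -5, 0]
Answer: C* = [[0, -9, 13], [20, 0, 33], [4, -5, 0]]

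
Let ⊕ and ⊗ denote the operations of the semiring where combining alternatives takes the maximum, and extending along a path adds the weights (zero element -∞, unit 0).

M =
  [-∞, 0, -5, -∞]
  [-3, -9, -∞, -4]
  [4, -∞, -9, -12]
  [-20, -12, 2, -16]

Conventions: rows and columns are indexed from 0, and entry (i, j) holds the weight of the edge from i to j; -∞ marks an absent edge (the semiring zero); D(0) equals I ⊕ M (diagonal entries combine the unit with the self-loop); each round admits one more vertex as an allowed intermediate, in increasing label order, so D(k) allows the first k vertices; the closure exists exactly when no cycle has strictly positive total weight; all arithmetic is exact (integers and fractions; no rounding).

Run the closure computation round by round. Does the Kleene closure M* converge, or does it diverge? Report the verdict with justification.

D(0):
  [0, 0, -5, -∞]
  [-3, 0, -∞, -4]
  [4, -∞, 0, -12]
  [-20, -12, 2, 0]
D(1):
  [0, 0, -5, -∞]
  [-3, 0, -8, -4]
  [4, 4, 0, -12]
  [-20, -12, 2, 0]
D(2):
  [0, 0, -5, -4]
  [-3, 0, -8, -4]
  [4, 4, 0, 0]
  [-15, -12, 2, 0]
Detection: at round 3, diagonal entry (3, 3) turns strictly positive.
Key observation: the cycle 3->2->0->1->3 has total weight 2 + 4 + 0 + (-4), which is strictly positive.
Answer: DIVERGES — positive cycle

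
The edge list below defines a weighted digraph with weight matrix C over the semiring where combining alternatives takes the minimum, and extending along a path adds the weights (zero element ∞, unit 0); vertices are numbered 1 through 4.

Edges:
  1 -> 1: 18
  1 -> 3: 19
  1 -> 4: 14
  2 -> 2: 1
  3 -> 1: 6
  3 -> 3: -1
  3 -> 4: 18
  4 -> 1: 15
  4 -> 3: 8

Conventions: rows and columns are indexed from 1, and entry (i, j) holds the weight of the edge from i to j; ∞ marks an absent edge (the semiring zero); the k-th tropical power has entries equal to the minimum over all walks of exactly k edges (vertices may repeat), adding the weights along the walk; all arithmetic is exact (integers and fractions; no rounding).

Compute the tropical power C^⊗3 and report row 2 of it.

C^⊗2:
  [25, ∞, 18, 32]
  [∞, 2, ∞, ∞]
  [5, ∞, -2, 17]
  [14, ∞, 7, 26]
C^⊗3:
  [24, ∞, 17, 36]
  [∞, 3, ∞, ∞]
  [4, ∞, -3, 16]
  [13, ∞, 6, 25]
Answer: row 2 of C^⊗3 = [∞, 3, ∞, ∞]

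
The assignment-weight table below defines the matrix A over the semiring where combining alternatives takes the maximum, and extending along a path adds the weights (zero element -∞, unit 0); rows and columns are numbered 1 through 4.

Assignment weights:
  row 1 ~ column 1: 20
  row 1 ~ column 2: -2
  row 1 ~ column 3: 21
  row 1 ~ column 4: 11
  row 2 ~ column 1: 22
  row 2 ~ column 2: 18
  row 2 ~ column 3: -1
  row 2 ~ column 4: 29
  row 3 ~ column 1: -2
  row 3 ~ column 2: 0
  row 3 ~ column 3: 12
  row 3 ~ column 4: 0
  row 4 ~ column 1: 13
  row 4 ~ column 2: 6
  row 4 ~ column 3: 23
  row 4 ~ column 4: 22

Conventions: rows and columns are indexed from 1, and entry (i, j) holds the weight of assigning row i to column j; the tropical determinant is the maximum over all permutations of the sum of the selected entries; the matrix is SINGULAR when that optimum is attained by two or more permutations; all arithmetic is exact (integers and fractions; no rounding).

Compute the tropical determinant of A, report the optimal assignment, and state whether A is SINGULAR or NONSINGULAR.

σ = (1, 2, 3, 4): 20 + 18 + 12 + 22 = 72
σ = (1, 2, 4, 3): 20 + 18 + 0 + 23 = 61
σ = (1, 3, 2, 4): 20 + (-1) + 0 + 22 = 41
σ = (1, 3, 4, 2): 20 + (-1) + 0 + 6 = 25
σ = (1, 4, 2, 3): 20 + 29 + 0 + 23 = 72
σ = (1, 4, 3, 2): 20 + 29 + 12 + 6 = 67
σ = (2, 1, 3, 4): (-2) + 22 + 12 + 22 = 54
σ = (2, 1, 4, 3): (-2) + 22 + 0 + 23 = 43
σ = (2, 3, 1, 4): (-2) + (-1) + (-2) + 22 = 17
σ = (2, 3, 4, 1): (-2) + (-1) + 0 + 13 = 10
σ = (2, 4, 1, 3): (-2) + 29 + (-2) + 23 = 48
σ = (2, 4, 3, 1): (-2) + 29 + 12 + 13 = 52
σ = (3, 1, 2, 4): 21 + 22 + 0 + 22 = 65
σ = (3, 1, 4, 2): 21 + 22 + 0 + 6 = 49
σ = (3, 2, 1, 4): 21 + 18 + (-2) + 22 = 59
σ = (3, 2, 4, 1): 21 + 18 + 0 + 13 = 52
σ = (3, 4, 1, 2): 21 + 29 + (-2) + 6 = 54
σ = (3, 4, 2, 1): 21 + 29 + 0 + 13 = 63
σ = (4, 1, 2, 3): 11 + 22 + 0 + 23 = 56
σ = (4, 1, 3, 2): 11 + 22 + 12 + 6 = 51
σ = (4, 2, 1, 3): 11 + 18 + (-2) + 23 = 50
σ = (4, 2, 3, 1): 11 + 18 + 12 + 13 = 54
σ = (4, 3, 1, 2): 11 + (-1) + (-2) + 6 = 14
σ = (4, 3, 2, 1): 11 + (-1) + 0 + 13 = 23
Optimal value attained by: σ = (1, 2, 3, 4).
Answer: det⊕(A) = 72; verdict: SINGULAR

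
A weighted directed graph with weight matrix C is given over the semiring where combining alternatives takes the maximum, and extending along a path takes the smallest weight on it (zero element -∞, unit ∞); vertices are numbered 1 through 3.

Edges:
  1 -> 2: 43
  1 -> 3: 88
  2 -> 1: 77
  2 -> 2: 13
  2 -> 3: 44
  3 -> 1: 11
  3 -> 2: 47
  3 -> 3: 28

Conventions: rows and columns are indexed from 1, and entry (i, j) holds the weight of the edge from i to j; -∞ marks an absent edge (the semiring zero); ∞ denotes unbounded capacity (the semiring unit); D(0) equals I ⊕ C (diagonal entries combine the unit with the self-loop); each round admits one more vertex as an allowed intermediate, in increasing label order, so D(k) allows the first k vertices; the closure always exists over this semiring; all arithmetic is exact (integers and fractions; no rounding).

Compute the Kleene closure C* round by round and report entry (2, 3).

D(0):
  [∞, 43, 88]
  [77, ∞, 44]
  [11, 47, ∞]
D(1):
  [∞, 43, 88]
  [77, ∞, 77]
  [11, 47, ∞]
D(2):
  [∞, 43, 88]
  [77, ∞, 77]
  [47, 47, ∞]
D(3):
  [∞, 47, 88]
  [77, ∞, 77]
  [47, 47, ∞]
Answer: C*[2][3] = 77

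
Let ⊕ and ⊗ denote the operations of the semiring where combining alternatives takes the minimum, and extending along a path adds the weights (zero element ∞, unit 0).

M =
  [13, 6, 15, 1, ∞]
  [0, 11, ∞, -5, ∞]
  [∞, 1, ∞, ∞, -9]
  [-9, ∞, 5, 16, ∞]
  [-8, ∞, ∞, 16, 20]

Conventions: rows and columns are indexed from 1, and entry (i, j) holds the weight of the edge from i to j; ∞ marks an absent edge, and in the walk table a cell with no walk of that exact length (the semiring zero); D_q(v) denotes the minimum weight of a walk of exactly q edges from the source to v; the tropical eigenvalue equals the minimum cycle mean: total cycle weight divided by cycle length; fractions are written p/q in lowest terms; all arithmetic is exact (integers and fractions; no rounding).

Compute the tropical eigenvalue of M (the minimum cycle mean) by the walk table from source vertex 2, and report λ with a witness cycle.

q=0: [∞, 0, ∞, ∞, ∞]
q=1: [0, 11, ∞, -5, ∞]
q=2: [-14, 6, 0, 1, ∞]
q=3: [-8, -8, 1, -13, -9]
q=4: [-22, -2, -8, -13, -8]
q=5: [-22, -16, -8, -21, -17]
Optimal cycle mean attained by: cycle 1->4->1, total 1 + (-9), length 2.
Answer: λ = -4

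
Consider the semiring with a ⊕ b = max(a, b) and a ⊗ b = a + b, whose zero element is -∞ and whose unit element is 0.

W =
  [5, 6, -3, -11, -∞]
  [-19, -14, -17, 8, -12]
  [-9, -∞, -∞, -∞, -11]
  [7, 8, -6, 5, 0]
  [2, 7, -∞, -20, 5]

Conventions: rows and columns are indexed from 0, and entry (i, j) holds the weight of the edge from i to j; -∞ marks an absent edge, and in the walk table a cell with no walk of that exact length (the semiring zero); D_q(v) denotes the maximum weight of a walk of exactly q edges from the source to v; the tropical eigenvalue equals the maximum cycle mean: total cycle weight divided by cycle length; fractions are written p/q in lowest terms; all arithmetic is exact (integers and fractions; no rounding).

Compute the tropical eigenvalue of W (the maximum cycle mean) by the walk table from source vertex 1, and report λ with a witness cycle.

q=0: [-∞, 0, -∞, -∞, -∞]
q=1: [-19, -14, -17, 8, -12]
q=2: [15, 16, 2, 13, 8]
q=3: [20, 21, 12, 24, 13]
q=4: [31, 32, 18, 29, 24]
q=5: [36, 37, 28, 40, 29]
Optimal cycle mean attained by: cycle 1->3->1, total 8 + 8, length 2.
Answer: λ = 8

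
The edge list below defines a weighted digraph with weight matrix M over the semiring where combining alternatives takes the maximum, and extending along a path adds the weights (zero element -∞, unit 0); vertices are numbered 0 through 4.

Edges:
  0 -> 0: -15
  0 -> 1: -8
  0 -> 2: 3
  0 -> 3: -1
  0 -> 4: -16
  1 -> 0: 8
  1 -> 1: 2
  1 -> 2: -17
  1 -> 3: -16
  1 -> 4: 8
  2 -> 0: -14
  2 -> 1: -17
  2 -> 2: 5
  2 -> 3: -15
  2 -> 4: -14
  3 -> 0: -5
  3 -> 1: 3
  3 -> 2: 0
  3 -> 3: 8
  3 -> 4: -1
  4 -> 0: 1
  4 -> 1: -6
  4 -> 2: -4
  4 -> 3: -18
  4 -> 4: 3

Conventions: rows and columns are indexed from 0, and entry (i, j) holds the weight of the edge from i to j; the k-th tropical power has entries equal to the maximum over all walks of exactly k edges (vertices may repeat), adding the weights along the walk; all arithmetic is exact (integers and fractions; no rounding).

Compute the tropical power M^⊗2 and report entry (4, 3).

M^⊗2:
  [0, 2, 8, 7, 0]
  [10, 4, 11, 7, 11]
  [-9, -12, 10, -7, -9]
  [11, 11, 8, 16, 11]
  [4, -3, 4, 0, 6]
Key observation: the optimum is the walk 4->0->3, with weight 1 + (-1) = 0.
Optimal value attained by: walk 4->0->3.
Answer: (M^⊗2)[4][3] = 0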